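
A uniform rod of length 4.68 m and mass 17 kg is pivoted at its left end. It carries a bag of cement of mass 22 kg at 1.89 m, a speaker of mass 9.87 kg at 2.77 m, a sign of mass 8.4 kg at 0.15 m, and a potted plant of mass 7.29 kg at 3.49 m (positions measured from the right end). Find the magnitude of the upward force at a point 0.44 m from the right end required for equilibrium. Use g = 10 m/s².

Choose the left end as the axis so the unknown pivot reaction has zero arm there.
Beam weight: 17 × 10 = 170 N down at 2.34 m → arm 2.34 m, τ = 170 × 2.34 = 397.8 N·m clockwise.
Bag of cement: 22 × 10 = 220 N down at 1.89 m → arm 2.79 m, τ = 220 × 2.79 = 613.8 N·m clockwise.
Speaker: 9.87 × 10 = 98.7 N down at 2.77 m → arm 1.91 m, τ = 98.7 × 1.91 = 188.5 N·m clockwise.
Sign: 8.4 × 10 = 84 N down at 0.15 m → arm 4.53 m, τ = 84 × 4.53 = 380.5 N·m clockwise.
Potted plant: 7.29 × 10 = 72.9 N down at 3.49 m → arm 1.19 m, τ = 72.9 × 1.19 = 86.75 N·m clockwise.
Net moment of the loads = 1667 N·m clockwise.
The upward force F acts at a point 0.44 m from the right end, arm 4.24 m, giving F × 4.24 counterclockwise.
Balancing moments: F × 4.24 = 1667, giving F = 1667 / 4.24 = 393 N.

F ≈ 393 N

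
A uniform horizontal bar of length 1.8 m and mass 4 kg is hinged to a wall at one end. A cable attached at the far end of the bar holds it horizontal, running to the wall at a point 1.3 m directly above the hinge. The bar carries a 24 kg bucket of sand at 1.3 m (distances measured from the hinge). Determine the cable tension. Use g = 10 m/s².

T ≈ 330 N

Choose the hinge as the axis so the unknown hinge reaction has zero arm there.
Beam weight: 4 × 10 = 40 N down at 0.9 m → arm 0.9 m, τ = 40 × 0.9 = 36 N·m clockwise.
Bucket of sand: 24 × 10 = 240 N down at 1.3 m → arm 1.3 m, τ = 240 × 1.3 = 312 N·m clockwise.
Total clockwise load moment = 348 N·m.
The cable tension T acts at 1.8 m; only its component perpendicular to the bar, T sinθ, produces torque. sinθ = h/√(h²+d²) = 1.3/√(1.3²+1.8²) = 0.5855.
Balancing moments: T × 1.8 × 0.5855 = 348, giving T = 348 / 1.054 = 330 N.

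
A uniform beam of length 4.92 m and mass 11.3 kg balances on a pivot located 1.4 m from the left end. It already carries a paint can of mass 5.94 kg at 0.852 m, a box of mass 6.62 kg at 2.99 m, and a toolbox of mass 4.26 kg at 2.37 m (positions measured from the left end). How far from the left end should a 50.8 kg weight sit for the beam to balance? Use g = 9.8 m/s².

x ≈ 0.94 m from the left end

Take moments about the pivot (at 1.4 m from the left end).
Beam weight: 11.3 × 9.8 = 110.7 N down at 2.46 m → arm 1.06 m, τ = 110.7 × 1.06 = 117.3 N·m clockwise.
Paint can: 5.94 × 9.8 = 58.21 N down at 0.852 m → arm 0.548 m, τ = 58.21 × 0.548 = 31.9 N·m counterclockwise.
Box: 6.62 × 9.8 = 64.88 N down at 2.99 m → arm 1.59 m, τ = 64.88 × 1.59 = 103.2 N·m clockwise.
Toolbox: 4.26 × 9.8 = 41.75 N down at 2.37 m → arm 0.97 m, τ = 41.75 × 0.97 = 40.5 N·m clockwise.
Net moment of existing loads = 229.1 N·m clockwise.
The weight weighs 50.8 × 9.8 = 497.8 N and must supply an equal counterclockwise moment, so its lever arm about the pivot is 229.1 / 497.8 = 0.46 m.
That puts it at 1.4 − 0.46 = 0.94 m from the left end.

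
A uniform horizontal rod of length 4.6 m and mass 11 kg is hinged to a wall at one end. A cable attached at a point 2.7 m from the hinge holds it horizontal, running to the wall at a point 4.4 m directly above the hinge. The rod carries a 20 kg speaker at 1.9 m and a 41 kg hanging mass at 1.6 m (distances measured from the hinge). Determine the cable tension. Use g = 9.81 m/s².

T ≈ 549 N

Take moments about the hinge.
Beam weight: 11 × 9.81 = 107.9 N down at 2.3 m → arm 2.3 m, τ = 107.9 × 2.3 = 248.2 N·m clockwise.
Speaker: 20 × 9.81 = 196.2 N down at 1.9 m → arm 1.9 m, τ = 196.2 × 1.9 = 372.8 N·m clockwise.
Hanging mass: 41 × 9.81 = 402.2 N down at 1.6 m → arm 1.6 m, τ = 402.2 × 1.6 = 643.5 N·m clockwise.
Total clockwise load moment = 1264 N·m.
The cable tension T acts at 2.7 m; only its component perpendicular to the rod, T sinθ, produces torque. sinθ = h/√(h²+d²) = 4.4/√(4.4²+2.7²) = 0.8523.
Στ = 0 ⇒ T × 2.7 × 0.8523 = 1264 ⇒ T = 1264 / 2.301 = 549 N.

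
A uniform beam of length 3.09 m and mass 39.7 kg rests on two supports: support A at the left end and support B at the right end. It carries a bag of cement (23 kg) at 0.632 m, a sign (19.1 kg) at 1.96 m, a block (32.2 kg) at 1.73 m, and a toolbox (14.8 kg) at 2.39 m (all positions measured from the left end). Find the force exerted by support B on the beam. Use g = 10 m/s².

Choose support A as the axis so its reaction then has zero moment arm.
Beam weight: 39.7 × 10 = 397 N down at 1.545 m → arm 1.545 m, τ = 397 × 1.545 = 613.4 N·m clockwise.
Bag of cement: 23 × 10 = 230 N down at 0.632 m → arm 0.632 m, τ = 230 × 0.632 = 145.4 N·m clockwise.
Sign: 19.1 × 10 = 191 N down at 1.96 m → arm 1.96 m, τ = 191 × 1.96 = 374.4 N·m clockwise.
Block: 32.2 × 10 = 322 N down at 1.73 m → arm 1.73 m, τ = 322 × 1.73 = 557.1 N·m clockwise.
Toolbox: 14.8 × 10 = 148 N down at 2.39 m → arm 2.39 m, τ = 148 × 2.39 = 353.7 N·m clockwise.
Net load moment about support A = 2044 N·m clockwise.
Reaction R at support B is upward at 3.09 m, arm 3.09 m → moment R × 3.09 counterclockwise.
For rotational equilibrium, R × 3.09 = 2044, so R = 661 N.

R_B ≈ 661 N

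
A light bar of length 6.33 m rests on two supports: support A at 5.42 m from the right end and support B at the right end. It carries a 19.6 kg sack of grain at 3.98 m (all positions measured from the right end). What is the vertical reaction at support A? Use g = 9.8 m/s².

Choose support B as the axis so its reaction then has zero moment arm.
Sack of grain: 19.6 × 9.8 = 192.1 N down at 3.98 m → arm 3.98 m, τ = 192.1 × 3.98 = 764.6 N·m counterclockwise.
Net load moment about support B = 764.6 N·m counterclockwise.
Reaction R at support A is upward at 5.42 m, arm 5.42 m → moment R × 5.42 clockwise.
Setting net torque to zero: R × 5.42 = 764.6 → R = 141 N.

R_A ≈ 141 N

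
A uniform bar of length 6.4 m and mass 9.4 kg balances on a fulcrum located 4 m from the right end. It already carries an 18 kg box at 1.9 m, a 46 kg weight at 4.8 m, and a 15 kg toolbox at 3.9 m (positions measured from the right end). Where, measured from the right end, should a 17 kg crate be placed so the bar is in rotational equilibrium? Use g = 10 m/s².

x ≈ 4.59 m from the right end

Take moments about the fulcrum (at 4 m from the right end).
Beam weight: 9.4 × 10 = 94 N down at 3.2 m → arm 0.8 m, τ = 94 × 0.8 = 75.2 N·m clockwise.
Box: 18 × 10 = 180 N down at 1.9 m → arm 2.1 m, τ = 180 × 2.1 = 378 N·m clockwise.
Weight: 46 × 10 = 460 N down at 4.8 m → arm 0.8 m, τ = 460 × 0.8 = 368 N·m counterclockwise.
Toolbox: 15 × 10 = 150 N down at 3.9 m → arm 0.1 m, τ = 150 × 0.1 = 15 N·m clockwise.
Net moment of existing loads = 100.2 N·m clockwise.
The crate weighs 17 × 10 = 170 N and must supply an equal counterclockwise moment, so its lever arm about the fulcrum is 100.2 / 170 = 0.589 m.
That puts it at 4 + 0.589 = 4.59 m from the right end.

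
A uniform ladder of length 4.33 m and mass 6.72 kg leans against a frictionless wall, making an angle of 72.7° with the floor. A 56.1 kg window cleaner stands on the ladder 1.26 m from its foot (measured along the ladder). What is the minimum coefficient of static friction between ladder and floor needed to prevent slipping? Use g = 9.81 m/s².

μ_min ≈ 0.0976

Taking torques about the foot of the ladder:
Ladder weight 6.72×9.81 = 65.92 N acts at 2.165 m along the ladder; its horizontal arm is 2.165·cos72.7° = 0.6438 m → τ = 42.44 N·m clockwise.
Window cleaner: 56.1×9.81 = 550.3 N at 1.26 m → arm 0.3747 m → τ = 206.2 N·m clockwise.
Wall normal N acts horizontally at the top; its moment arm is the height L sinθ = 4.33·sin72.7° = 4.134 m, counterclockwise.
For rotational equilibrium, N × 4.134 = 248.6, so N = 60.14 N.
ΣFx = 0 ⇒ f = N_wall = 60.14 N. ΣFy = 0 ⇒ N_floor = 616.2 N.
μ_min = f / N_floor = 60.14 / 616.2 = 0.0976.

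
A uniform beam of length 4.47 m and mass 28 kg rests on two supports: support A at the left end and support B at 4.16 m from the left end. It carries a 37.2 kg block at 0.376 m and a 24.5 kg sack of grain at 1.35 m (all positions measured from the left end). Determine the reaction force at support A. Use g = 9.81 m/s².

R_A ≈ 621 N

Choose support B as the axis so its reaction then has zero moment arm.
Beam weight: 28 × 9.81 = 274.7 N down at 2.235 m → arm 1.925 m, τ = 274.7 × 1.925 = 528.8 N·m counterclockwise.
Block: 37.2 × 9.81 = 364.9 N down at 0.376 m → arm 3.784 m, τ = 364.9 × 3.784 = 1381 N·m counterclockwise.
Sack of grain: 24.5 × 9.81 = 240.3 N down at 1.35 m → arm 2.81 m, τ = 240.3 × 2.81 = 675.2 N·m counterclockwise.
Net load moment about support B = 2585 N·m counterclockwise.
Reaction R at support A is upward at 0 m, arm 4.16 m → moment R × 4.16 clockwise.
Balancing moments: R × 4.16 = 2585, giving R = 621 N.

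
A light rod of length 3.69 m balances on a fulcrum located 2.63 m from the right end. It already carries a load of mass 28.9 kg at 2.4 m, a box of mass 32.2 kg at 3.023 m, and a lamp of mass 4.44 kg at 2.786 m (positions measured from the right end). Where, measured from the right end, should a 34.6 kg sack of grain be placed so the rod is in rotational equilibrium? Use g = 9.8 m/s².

Sum moments about the fulcrum (at 2.63 m from the right end) (the support reaction has zero arm there).
Load: 28.9 × 9.8 = 283.2 N down at 2.4 m → arm 0.23 m, τ = 283.2 × 0.23 = 65.14 N·m clockwise.
Box: 32.2 × 9.8 = 315.6 N down at 3.023 m → arm 0.393 m, τ = 315.6 × 0.393 = 124 N·m counterclockwise.
Lamp: 4.44 × 9.8 = 43.51 N down at 2.786 m → arm 0.156 m, τ = 43.51 × 0.156 = 6.788 N·m counterclockwise.
Net moment of existing loads = 65.65 N·m counterclockwise.
The sack of grain weighs 34.6 × 9.8 = 339.1 N and must supply an equal clockwise moment, so its lever arm about the fulcrum is 65.65 / 339.1 = 0.194 m.
That puts it at 2.63 − 0.194 = 2.44 m from the right end.

x ≈ 2.44 m from the right end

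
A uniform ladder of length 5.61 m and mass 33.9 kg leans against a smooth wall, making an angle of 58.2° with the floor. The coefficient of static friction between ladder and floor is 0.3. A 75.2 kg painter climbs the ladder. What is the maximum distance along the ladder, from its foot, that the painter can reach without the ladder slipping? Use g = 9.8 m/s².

About the foot of the ladder:
Ladder weight 33.9×9.8 = 332.2 N acts at 2.805 m along the ladder; its horizontal arm is 2.805·cos58.2° = 1.478 m → τ = 491 N·m clockwise.
Painter weight 75.2×9.8 = 737 N at distance d → arm d·cos58.2° → τ = 737·d·0.527 clockwise.
Wall normal N at the top has arm L sinθ = 4.768 m counterclockwise, so Στ = 0 gives N·4.768 = 491 + 388.4·d.
ΣFy = 0 ⇒ N_floor = 1069 N, so the maximum friction is μ_s·N_floor = 0.3×1069 = 320.7 N. ΣFx = 0 ⇒ N_wall = f, so at the slipping point N = 320.7 N.
Substituting: 320.7×4.768 = 491 + 388.4·d ⇒ d = (1529 − 491) / 388.4 = 2.67 m.

d ≈ 2.67 m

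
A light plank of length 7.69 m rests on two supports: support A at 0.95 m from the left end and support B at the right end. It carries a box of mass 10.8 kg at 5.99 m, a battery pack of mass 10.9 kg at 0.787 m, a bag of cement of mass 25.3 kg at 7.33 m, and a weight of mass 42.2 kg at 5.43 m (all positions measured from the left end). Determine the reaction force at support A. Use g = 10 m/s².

Sum moments about support B (its reaction then has zero moment arm).
Box: 10.8 × 10 = 108 N down at 5.99 m → arm 1.7 m, τ = 108 × 1.7 = 183.6 N·m counterclockwise.
Battery pack: 10.9 × 10 = 109 N down at 0.787 m → arm 6.903 m, τ = 109 × 6.903 = 752.4 N·m counterclockwise.
Bag of cement: 25.3 × 10 = 253 N down at 7.33 m → arm 0.36 m, τ = 253 × 0.36 = 91.08 N·m counterclockwise.
Weight: 42.2 × 10 = 422 N down at 5.43 m → arm 2.26 m, τ = 422 × 2.26 = 953.7 N·m counterclockwise.
Net load moment about support B = 1981 N·m counterclockwise.
Reaction R at support A is upward at 0.95 m, arm 6.74 m → moment R × 6.74 clockwise.
Στ = 0 ⇒ R × 6.74 = 1981 ⇒ R = 294 N.

R_A ≈ 294 N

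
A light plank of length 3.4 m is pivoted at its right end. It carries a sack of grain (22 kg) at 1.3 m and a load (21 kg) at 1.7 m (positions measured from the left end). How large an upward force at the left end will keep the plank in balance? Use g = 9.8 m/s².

Choose the right end as the axis so the unknown pivot reaction has zero arm there.
Sack of grain: 22 × 9.8 = 215.6 N down at 1.3 m → arm 2.1 m, τ = 215.6 × 2.1 = 452.8 N·m counterclockwise.
Load: 21 × 9.8 = 205.8 N down at 1.7 m → arm 1.7 m, τ = 205.8 × 1.7 = 349.9 N·m counterclockwise.
Net moment of the loads = 802.7 N·m counterclockwise.
The upward force F acts at the left end, arm 3.4 m, giving F × 3.4 clockwise.
Balancing moments: F × 3.4 = 802.7, giving F = 802.7 / 3.4 = 236 N.

F ≈ 236 N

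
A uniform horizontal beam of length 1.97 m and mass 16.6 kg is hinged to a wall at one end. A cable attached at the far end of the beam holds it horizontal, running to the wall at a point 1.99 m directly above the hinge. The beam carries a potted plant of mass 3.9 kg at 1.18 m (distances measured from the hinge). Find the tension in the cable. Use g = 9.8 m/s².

About the hinge:
Beam weight: 16.6 × 9.8 = 162.7 N down at 0.985 m → arm 0.985 m, τ = 162.7 × 0.985 = 160.3 N·m clockwise.
Potted plant: 3.9 × 9.8 = 38.22 N down at 1.18 m → arm 1.18 m, τ = 38.22 × 1.18 = 45.1 N·m clockwise.
Total clockwise load moment = 205.4 N·m.
The cable tension T acts at 1.97 m; only its component perpendicular to the beam, T sinθ, produces torque. sinθ = h/√(h²+d²) = 1.99/√(1.99²+1.97²) = 0.7107.
For rotational equilibrium, T × 1.97 × 0.7107 = 205.4, so T = 205.4 / 1.4 = 147 N.

T ≈ 147 N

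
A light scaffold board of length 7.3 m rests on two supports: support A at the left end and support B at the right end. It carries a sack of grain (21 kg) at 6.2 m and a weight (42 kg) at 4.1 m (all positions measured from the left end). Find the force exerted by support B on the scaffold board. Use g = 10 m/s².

Taking torques about support A:
Sack of grain: 21 × 10 = 210 N down at 6.2 m → arm 6.2 m, τ = 210 × 6.2 = 1302 N·m clockwise.
Weight: 42 × 10 = 420 N down at 4.1 m → arm 4.1 m, τ = 420 × 4.1 = 1722 N·m clockwise.
Net load moment about support A = 3024 N·m clockwise.
Reaction R at support B is upward at 7.3 m, arm 7.3 m → moment R × 7.3 counterclockwise.
Στ = 0 ⇒ R × 7.3 = 3024 ⇒ R = 414 N.

R_B ≈ 414 N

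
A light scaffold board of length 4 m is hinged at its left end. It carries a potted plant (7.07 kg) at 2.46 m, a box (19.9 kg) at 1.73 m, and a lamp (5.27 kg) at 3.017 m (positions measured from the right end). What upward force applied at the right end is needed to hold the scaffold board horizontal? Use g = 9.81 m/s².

F ≈ 150 N

Choose the left end as the axis so the unknown pivot reaction has zero arm there.
Potted plant: 7.07 × 9.81 = 69.36 N down at 2.46 m → arm 1.54 m, τ = 69.36 × 1.54 = 106.8 N·m clockwise.
Box: 19.9 × 9.81 = 195.2 N down at 1.73 m → arm 2.27 m, τ = 195.2 × 2.27 = 443.1 N·m clockwise.
Lamp: 5.27 × 9.81 = 51.7 N down at 3.017 m → arm 0.983 m, τ = 51.7 × 0.983 = 50.82 N·m clockwise.
Net moment of the loads = 600.7 N·m clockwise.
The upward force F acts at the right end, arm 4 m, giving F × 4 counterclockwise.
Balancing moments: F × 4 = 600.7, giving F = 600.7 / 4 = 150 N.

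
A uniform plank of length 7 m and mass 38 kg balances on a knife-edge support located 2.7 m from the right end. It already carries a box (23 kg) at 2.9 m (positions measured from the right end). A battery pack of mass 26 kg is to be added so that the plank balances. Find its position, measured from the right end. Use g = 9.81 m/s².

Sum moments about the knife-edge support (at 2.7 m from the right end) (the support reaction has zero arm there).
Beam weight: 38 × 9.81 = 372.8 N down at 3.5 m → arm 0.8 m, τ = 372.8 × 0.8 = 298.2 N·m counterclockwise.
Box: 23 × 9.81 = 225.6 N down at 2.9 m → arm 0.2 m, τ = 225.6 × 0.2 = 45.12 N·m counterclockwise.
Net moment of existing loads = 343.3 N·m counterclockwise.
The battery pack weighs 26 × 9.81 = 255.1 N and must supply an equal clockwise moment, so its lever arm about the knife-edge support is 343.3 / 255.1 = 1.35 m.
That puts it at 2.7 − 1.35 = 1.35 m from the right end.

x ≈ 1.35 m from the right end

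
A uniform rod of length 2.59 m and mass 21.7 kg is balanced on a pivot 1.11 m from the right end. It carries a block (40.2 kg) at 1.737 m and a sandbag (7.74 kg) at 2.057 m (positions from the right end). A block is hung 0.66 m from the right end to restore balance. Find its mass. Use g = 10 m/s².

Take moments about the pivot (at 1.11 m from the right end).
Beam weight: 21.7 × 10 = 217 N down at 1.295 m → arm 0.185 m, τ = 217 × 0.185 = 40.14 N·m counterclockwise.
Block: 40.2 × 10 = 402 N down at 1.737 m → arm 0.627 m, τ = 402 × 0.627 = 252.1 N·m counterclockwise.
Sandbag: 7.74 × 10 = 77.4 N down at 2.057 m → arm 0.947 m, τ = 77.4 × 0.947 = 73.3 N·m counterclockwise.
Net moment of known loads = 365.5 N·m counterclockwise.
An unknown mass m at 0.66 m has arm 0.45 m; its moment is m·g·0.45 clockwise.
For rotational equilibrium, m × 10 × 0.45 = 365.5, so m = 365.5 / (10 × 0.45) = 81.2 kg.

m ≈ 81.2 kg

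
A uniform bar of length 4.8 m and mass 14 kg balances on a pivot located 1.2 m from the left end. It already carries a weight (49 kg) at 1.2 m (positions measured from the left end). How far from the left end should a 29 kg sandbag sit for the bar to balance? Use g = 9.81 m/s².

Choose the pivot (at 1.2 m from the left end) as the axis so the support reaction has zero arm there.
Beam weight: 14 × 9.81 = 137.3 N down at 2.4 m → arm 1.2 m, τ = 137.3 × 1.2 = 164.8 N·m clockwise.
Weight: acts at the pivot, moment arm 0 → no torque.
Net moment of existing loads = 164.8 N·m clockwise.
The sandbag weighs 29 × 9.81 = 284.5 N and must supply an equal counterclockwise moment, so its lever arm about the pivot is 164.8 / 284.5 = 0.579 m.
That puts it at 1.2 − 0.579 = 0.621 m from the left end.

x ≈ 0.621 m from the left end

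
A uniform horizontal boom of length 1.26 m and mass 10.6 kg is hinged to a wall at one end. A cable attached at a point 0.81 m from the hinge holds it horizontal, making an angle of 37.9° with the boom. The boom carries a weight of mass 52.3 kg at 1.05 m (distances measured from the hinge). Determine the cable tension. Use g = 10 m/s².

T ≈ 1240 N

Sum moments about the hinge (the unknown hinge reaction has zero arm there).
Beam weight: 10.6 × 10 = 106 N down at 0.63 m → arm 0.63 m, τ = 106 × 0.63 = 66.78 N·m clockwise.
Weight: 52.3 × 10 = 523 N down at 1.05 m → arm 1.05 m, τ = 523 × 1.05 = 549.1 N·m clockwise.
Total clockwise load moment = 615.9 N·m.
The cable tension T acts at 0.81 m; only its component perpendicular to the boom, T sinθ, produces torque. sin 37.9° = 0.6143.
For rotational equilibrium, T × 0.81 × 0.6143 = 615.9, so T = 615.9 / 0.4976 = 1240 N.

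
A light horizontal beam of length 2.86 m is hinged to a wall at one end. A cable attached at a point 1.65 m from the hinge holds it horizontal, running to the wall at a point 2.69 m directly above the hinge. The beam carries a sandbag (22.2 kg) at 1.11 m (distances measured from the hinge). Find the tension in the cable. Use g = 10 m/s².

T ≈ 175 N

Sum moments about the hinge (the unknown hinge reaction has zero arm there).
Sandbag: 22.2 × 10 = 222 N down at 1.11 m → arm 1.11 m, τ = 222 × 1.11 = 246.4 N·m clockwise.
Total clockwise load moment = 246.4 N·m.
The cable tension T acts at 1.65 m; only its component perpendicular to the beam, T sinθ, produces torque. sinθ = h/√(h²+d²) = 2.69/√(2.69²+1.65²) = 0.8524.
Στ = 0 ⇒ T × 1.65 × 0.8524 = 246.4 ⇒ T = 246.4 / 1.406 = 175 N.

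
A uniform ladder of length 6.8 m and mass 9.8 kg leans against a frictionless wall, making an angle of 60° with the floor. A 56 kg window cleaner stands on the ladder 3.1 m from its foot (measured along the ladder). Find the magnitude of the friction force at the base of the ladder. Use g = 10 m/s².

f ≈ 176 N

Choose the foot of the ladder as the axis so the floor normal and friction both act there and drop out.
Ladder weight 9.8×10 = 98 N acts at 3.4 m along the ladder; its horizontal arm is 3.4·cos60° = 1.7 m → τ = 166.6 N·m clockwise.
Window cleaner: 56×10 = 560 N at 3.1 m → arm 1.55 m → τ = 868 N·m clockwise.
Wall normal N acts horizontally at the top; its moment arm is the height L sinθ = 6.8·sin60° = 5.889 m, counterclockwise.
Setting net torque to zero: N × 5.889 = 1035 → N = 176 N.
ΣFx = 0: friction at the foot balances the wall's push, so f = N_wall = 176 N.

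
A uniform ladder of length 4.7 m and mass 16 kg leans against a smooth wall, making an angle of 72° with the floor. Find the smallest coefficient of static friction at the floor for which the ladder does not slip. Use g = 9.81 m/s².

μ_min ≈ 0.162

Taking torques about the foot of the ladder:
Ladder weight 16×9.81 = 157 N acts at 2.35 m along the ladder; its horizontal arm is 2.35·cos72° = 0.7262 m → τ = 114 N·m clockwise.
Wall normal N acts horizontally at the top; its moment arm is the height L sinθ = 4.7·sin72° = 4.47 m, counterclockwise.
Balancing moments: N × 4.47 = 114, giving N = 25.5 N.
ΣFx = 0 ⇒ f = N_wall = 25.5 N. ΣFy = 0 ⇒ N_floor = 157 N.
μ_min = f / N_floor = 25.5 / 157 = 0.162.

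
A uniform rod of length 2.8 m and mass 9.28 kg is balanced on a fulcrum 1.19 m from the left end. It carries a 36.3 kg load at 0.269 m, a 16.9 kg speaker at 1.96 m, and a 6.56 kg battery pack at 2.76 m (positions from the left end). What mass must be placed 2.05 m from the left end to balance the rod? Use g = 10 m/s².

About the fulcrum (at 1.19 m from the left end):
Beam weight: 9.28 × 10 = 92.8 N down at 1.4 m → arm 0.21 m, τ = 92.8 × 0.21 = 19.49 N·m clockwise.
Load: 36.3 × 10 = 363 N down at 0.269 m → arm 0.921 m, τ = 363 × 0.921 = 334.3 N·m counterclockwise.
Speaker: 16.9 × 10 = 169 N down at 1.96 m → arm 0.77 m, τ = 169 × 0.77 = 130.1 N·m clockwise.
Battery pack: 6.56 × 10 = 65.6 N down at 2.76 m → arm 1.57 m, τ = 65.6 × 1.57 = 103 N·m clockwise.
Net moment of known loads = 81.71 N·m counterclockwise.
An unknown mass m at 2.05 m has arm 0.86 m; its moment is m·g·0.86 clockwise.
Στ = 0 ⇒ m × 10 × 0.86 = 81.71 ⇒ m = 81.71 / (10 × 0.86) = 9.5 kg.

m ≈ 9.5 kg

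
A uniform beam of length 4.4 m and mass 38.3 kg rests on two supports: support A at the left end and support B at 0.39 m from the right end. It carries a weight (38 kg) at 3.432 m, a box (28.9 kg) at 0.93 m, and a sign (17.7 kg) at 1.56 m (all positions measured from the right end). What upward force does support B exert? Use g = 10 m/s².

Taking torques about support A:
Beam weight: 38.3 × 10 = 383 N down at 2.2 m → arm 2.2 m, τ = 383 × 2.2 = 842.6 N·m clockwise.
Weight: 38 × 10 = 380 N down at 3.432 m → arm 0.968 m, τ = 380 × 0.968 = 367.8 N·m clockwise.
Box: 28.9 × 10 = 289 N down at 0.93 m → arm 3.47 m, τ = 289 × 3.47 = 1003 N·m clockwise.
Sign: 17.7 × 10 = 177 N down at 1.56 m → arm 2.84 m, τ = 177 × 2.84 = 502.7 N·m clockwise.
Net load moment about support A = 2716 N·m clockwise.
Reaction R at support B is upward at 0.39 m, arm 4.01 m → moment R × 4.01 counterclockwise.
Setting net torque to zero: R × 4.01 = 2716 → R = 677 N.

R_B ≈ 677 N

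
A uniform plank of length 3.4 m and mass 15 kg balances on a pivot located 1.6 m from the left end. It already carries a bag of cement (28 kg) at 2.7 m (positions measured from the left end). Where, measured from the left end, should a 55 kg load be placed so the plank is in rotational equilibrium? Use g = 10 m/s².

x ≈ 1.01 m from the left end

Sum moments about the pivot (at 1.6 m from the left end) (the support reaction has zero arm there).
Beam weight: 15 × 10 = 150 N down at 1.7 m → arm 0.1 m, τ = 150 × 0.1 = 15 N·m clockwise.
Bag of cement: 28 × 10 = 280 N down at 2.7 m → arm 1.1 m, τ = 280 × 1.1 = 308 N·m clockwise.
Net moment of existing loads = 323 N·m clockwise.
The load weighs 55 × 10 = 550 N and must supply an equal counterclockwise moment, so its lever arm about the pivot is 323 / 550 = 0.587 m.
That puts it at 1.6 − 0.587 = 1.01 m from the left end.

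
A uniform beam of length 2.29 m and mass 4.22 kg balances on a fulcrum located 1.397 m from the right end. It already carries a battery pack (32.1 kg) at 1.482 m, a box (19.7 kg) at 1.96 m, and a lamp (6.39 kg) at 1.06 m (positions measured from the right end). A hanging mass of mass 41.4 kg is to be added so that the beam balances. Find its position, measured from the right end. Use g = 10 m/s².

x ≈ 1.14 m from the right end

Choose the fulcrum (at 1.397 m from the right end) as the axis so the support reaction has zero arm there.
Beam weight: 4.22 × 10 = 42.2 N down at 1.145 m → arm 0.252 m, τ = 42.2 × 0.252 = 10.63 N·m clockwise.
Battery pack: 32.1 × 10 = 321 N down at 1.482 m → arm 0.085 m, τ = 321 × 0.085 = 27.29 N·m counterclockwise.
Box: 19.7 × 10 = 197 N down at 1.96 m → arm 0.563 m, τ = 197 × 0.563 = 110.9 N·m counterclockwise.
Lamp: 6.39 × 10 = 63.9 N down at 1.06 m → arm 0.337 m, τ = 63.9 × 0.337 = 21.53 N·m clockwise.
Net moment of existing loads = 106 N·m counterclockwise.
The hanging mass weighs 41.4 × 10 = 414 N and must supply an equal clockwise moment, so its lever arm about the fulcrum is 106 / 414 = 0.256 m.
That puts it at 1.397 − 0.256 = 1.14 m from the right end.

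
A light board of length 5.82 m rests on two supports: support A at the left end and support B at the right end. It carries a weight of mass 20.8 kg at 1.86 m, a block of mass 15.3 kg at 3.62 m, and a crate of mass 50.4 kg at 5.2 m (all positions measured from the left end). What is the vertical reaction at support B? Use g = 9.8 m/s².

Sum moments about support A (its reaction then has zero moment arm).
Weight: 20.8 × 9.8 = 203.8 N down at 1.86 m → arm 1.86 m, τ = 203.8 × 1.86 = 379.1 N·m clockwise.
Block: 15.3 × 9.8 = 149.9 N down at 3.62 m → arm 3.62 m, τ = 149.9 × 3.62 = 542.6 N·m clockwise.
Crate: 50.4 × 9.8 = 493.9 N down at 5.2 m → arm 5.2 m, τ = 493.9 × 5.2 = 2568 N·m clockwise.
Net load moment about support A = 3490 N·m clockwise.
Reaction R at support B is upward at 5.82 m, arm 5.82 m → moment R × 5.82 counterclockwise.
For rotational equilibrium, R × 5.82 = 3490, so R = 600 N.

R_B ≈ 600 N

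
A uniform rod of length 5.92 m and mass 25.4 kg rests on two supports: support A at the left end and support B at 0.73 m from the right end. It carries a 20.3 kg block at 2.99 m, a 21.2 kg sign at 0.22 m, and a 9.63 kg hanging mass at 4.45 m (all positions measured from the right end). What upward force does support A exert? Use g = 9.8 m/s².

Taking torques about support B:
Beam weight: 25.4 × 9.8 = 248.9 N down at 2.96 m → arm 2.23 m, τ = 248.9 × 2.23 = 555 N·m counterclockwise.
Block: 20.3 × 9.8 = 198.9 N down at 2.99 m → arm 2.26 m, τ = 198.9 × 2.26 = 449.5 N·m counterclockwise.
Sign: 21.2 × 9.8 = 207.8 N down at 0.22 m → arm 0.51 m, τ = 207.8 × 0.51 = 106 N·m clockwise.
Hanging mass: 9.63 × 9.8 = 94.37 N down at 4.45 m → arm 3.72 m, τ = 94.37 × 3.72 = 351.1 N·m counterclockwise.
Net load moment about support B = 1250 N·m counterclockwise.
Reaction R at support A is upward at 5.92 m, arm 5.19 m → moment R × 5.19 clockwise.
Στ = 0 ⇒ R × 5.19 = 1250 ⇒ R = 241 N.

R_A ≈ 241 N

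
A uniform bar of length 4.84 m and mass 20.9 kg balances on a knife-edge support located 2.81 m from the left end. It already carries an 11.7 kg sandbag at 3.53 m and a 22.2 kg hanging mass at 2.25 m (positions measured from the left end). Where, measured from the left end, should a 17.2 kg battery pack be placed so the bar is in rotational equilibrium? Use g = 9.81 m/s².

Taking torques about the knife-edge support (at 2.81 m from the left end):
Beam weight: 20.9 × 9.81 = 205 N down at 2.42 m → arm 0.39 m, τ = 205 × 0.39 = 79.95 N·m counterclockwise.
Sandbag: 11.7 × 9.81 = 114.8 N down at 3.53 m → arm 0.72 m, τ = 114.8 × 0.72 = 82.66 N·m clockwise.
Hanging mass: 22.2 × 9.81 = 217.8 N down at 2.25 m → arm 0.56 m, τ = 217.8 × 0.56 = 122 N·m counterclockwise.
Net moment of existing loads = 119.3 N·m counterclockwise.
The battery pack weighs 17.2 × 9.81 = 168.7 N and must supply an equal clockwise moment, so its lever arm about the knife-edge support is 119.3 / 168.7 = 0.707 m.
That puts it at 2.81 + 0.707 = 3.52 m from the left end.

x ≈ 3.52 m from the left end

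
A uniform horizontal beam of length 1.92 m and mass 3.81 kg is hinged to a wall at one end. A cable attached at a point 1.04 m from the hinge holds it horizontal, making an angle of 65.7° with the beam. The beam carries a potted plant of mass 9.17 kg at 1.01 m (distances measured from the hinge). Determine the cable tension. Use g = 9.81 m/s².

Sum moments about the hinge (the unknown hinge reaction has zero arm there).
Beam weight: 3.81 × 9.81 = 37.38 N down at 0.96 m → arm 0.96 m, τ = 37.38 × 0.96 = 35.88 N·m clockwise.
Potted plant: 9.17 × 9.81 = 89.96 N down at 1.01 m → arm 1.01 m, τ = 89.96 × 1.01 = 90.86 N·m clockwise.
Total clockwise load moment = 126.7 N·m.
The cable tension T acts at 1.04 m; only its component perpendicular to the beam, T sinθ, produces torque. sin 65.7° = 0.9114.
For rotational equilibrium, T × 1.04 × 0.9114 = 126.7, so T = 126.7 / 0.9479 = 134 N.

T ≈ 134 N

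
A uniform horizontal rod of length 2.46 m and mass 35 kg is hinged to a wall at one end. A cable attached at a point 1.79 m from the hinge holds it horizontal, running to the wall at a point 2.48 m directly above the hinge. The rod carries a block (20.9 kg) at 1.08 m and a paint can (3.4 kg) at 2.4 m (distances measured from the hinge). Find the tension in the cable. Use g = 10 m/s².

Sum moments about the hinge (the unknown hinge reaction has zero arm there).
Beam weight: 35 × 10 = 350 N down at 1.23 m → arm 1.23 m, τ = 350 × 1.23 = 430.5 N·m clockwise.
Block: 20.9 × 10 = 209 N down at 1.08 m → arm 1.08 m, τ = 209 × 1.08 = 225.7 N·m clockwise.
Paint can: 3.4 × 10 = 34 N down at 2.4 m → arm 2.4 m, τ = 34 × 2.4 = 81.6 N·m clockwise.
Total clockwise load moment = 737.8 N·m.
The cable tension T acts at 1.79 m; only its component perpendicular to the rod, T sinθ, produces torque. sinθ = h/√(h²+d²) = 2.48/√(2.48²+1.79²) = 0.8109.
Setting net torque to zero: T × 1.79 × 0.8109 = 737.8 → T = 737.8 / 1.452 = 508 N.

T ≈ 508 N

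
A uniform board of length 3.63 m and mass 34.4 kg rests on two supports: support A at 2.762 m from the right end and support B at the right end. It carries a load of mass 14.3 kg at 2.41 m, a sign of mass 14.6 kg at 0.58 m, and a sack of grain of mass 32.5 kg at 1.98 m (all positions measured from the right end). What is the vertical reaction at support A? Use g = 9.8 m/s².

Choose support B as the axis so its reaction then has zero moment arm.
Beam weight: 34.4 × 9.8 = 337.1 N down at 1.815 m → arm 1.815 m, τ = 337.1 × 1.815 = 611.8 N·m counterclockwise.
Load: 14.3 × 9.8 = 140.1 N down at 2.41 m → arm 2.41 m, τ = 140.1 × 2.41 = 337.6 N·m counterclockwise.
Sign: 14.6 × 9.8 = 143.1 N down at 0.58 m → arm 0.58 m, τ = 143.1 × 0.58 = 83 N·m counterclockwise.
Sack of grain: 32.5 × 9.8 = 318.5 N down at 1.98 m → arm 1.98 m, τ = 318.5 × 1.98 = 630.6 N·m counterclockwise.
Net load moment about support B = 1663 N·m counterclockwise.
Reaction R at support A is upward at 2.762 m, arm 2.762 m → moment R × 2.762 clockwise.
Setting net torque to zero: R × 2.762 = 1663 → R = 602 N.

R_A ≈ 602 N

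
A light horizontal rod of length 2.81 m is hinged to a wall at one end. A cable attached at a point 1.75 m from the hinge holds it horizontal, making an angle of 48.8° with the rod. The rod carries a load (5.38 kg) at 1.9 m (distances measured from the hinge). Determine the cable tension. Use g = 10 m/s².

Taking torques about the hinge:
Load: 5.38 × 10 = 53.8 N down at 1.9 m → arm 1.9 m, τ = 53.8 × 1.9 = 102.2 N·m clockwise.
Total clockwise load moment = 102.2 N·m.
The cable tension T acts at 1.75 m; only its component perpendicular to the rod, T sinθ, produces torque. sin 48.8° = 0.7524.
Balancing moments: T × 1.75 × 0.7524 = 102.2, giving T = 102.2 / 1.317 = 77.6 N.

T ≈ 77.6 N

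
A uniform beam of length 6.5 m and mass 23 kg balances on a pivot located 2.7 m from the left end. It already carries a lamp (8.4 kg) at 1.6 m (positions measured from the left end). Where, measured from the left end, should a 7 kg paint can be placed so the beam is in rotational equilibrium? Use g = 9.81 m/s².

About the pivot (at 2.7 m from the left end):
Beam weight: 23 × 9.81 = 225.6 N down at 3.25 m → arm 0.55 m, τ = 225.6 × 0.55 = 124.1 N·m clockwise.
Lamp: 8.4 × 9.81 = 82.4 N down at 1.6 m → arm 1.1 m, τ = 82.4 × 1.1 = 90.64 N·m counterclockwise.
Net moment of existing loads = 33.46 N·m clockwise.
The paint can weighs 7 × 9.81 = 68.67 N and must supply an equal counterclockwise moment, so its lever arm about the pivot is 33.46 / 68.67 = 0.487 m.
That puts it at 2.7 − 0.487 = 2.21 m from the left end.

x ≈ 2.21 m from the left end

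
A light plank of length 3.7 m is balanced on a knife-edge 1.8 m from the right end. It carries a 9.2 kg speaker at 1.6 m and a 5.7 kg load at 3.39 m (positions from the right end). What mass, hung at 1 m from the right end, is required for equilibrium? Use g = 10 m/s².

m ≈ 9.03 kg

Choose the knife-edge (at 1.8 m from the right end) as the axis so the support reaction has zero arm there.
Speaker: 9.2 × 10 = 92 N down at 1.6 m → arm 0.2 m, τ = 92 × 0.2 = 18.4 N·m clockwise.
Load: 5.7 × 10 = 57 N down at 3.39 m → arm 1.59 m, τ = 57 × 1.59 = 90.63 N·m counterclockwise.
Net moment of known loads = 72.23 N·m counterclockwise.
An unknown mass m at 1 m has arm 0.8 m; its moment is m·g·0.8 clockwise.
Balancing moments: m × 10 × 0.8 = 72.23, giving m = 72.23 / (10 × 0.8) = 9.03 kg.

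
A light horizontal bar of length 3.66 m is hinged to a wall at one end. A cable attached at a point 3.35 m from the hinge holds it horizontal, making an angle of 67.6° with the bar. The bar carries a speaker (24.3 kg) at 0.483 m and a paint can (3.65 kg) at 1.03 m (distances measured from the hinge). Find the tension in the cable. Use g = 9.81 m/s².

Sum moments about the hinge (the unknown hinge reaction has zero arm there).
Speaker: 24.3 × 9.81 = 238.4 N down at 0.483 m → arm 0.483 m, τ = 238.4 × 0.483 = 115.1 N·m clockwise.
Paint can: 3.65 × 9.81 = 35.81 N down at 1.03 m → arm 1.03 m, τ = 35.81 × 1.03 = 36.88 N·m clockwise.
Total clockwise load moment = 152 N·m.
The cable tension T acts at 3.35 m; only its component perpendicular to the bar, T sinθ, produces torque. sin 67.6° = 0.9245.
Στ = 0 ⇒ T × 3.35 × 0.9245 = 152 ⇒ T = 152 / 3.097 = 49.1 N.

T ≈ 49.1 N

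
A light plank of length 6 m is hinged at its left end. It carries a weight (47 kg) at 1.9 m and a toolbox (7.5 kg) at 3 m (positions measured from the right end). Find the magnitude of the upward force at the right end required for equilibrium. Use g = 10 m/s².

F ≈ 359 N

Sum moments about the left end (the unknown pivot reaction has zero arm there).
Weight: 47 × 10 = 470 N down at 1.9 m → arm 4.1 m, τ = 470 × 4.1 = 1927 N·m clockwise.
Toolbox: 7.5 × 10 = 75 N down at 3 m → arm 3 m, τ = 75 × 3 = 225 N·m clockwise.
Net moment of the loads = 2152 N·m clockwise.
The upward force F acts at the right end, arm 6 m, giving F × 6 counterclockwise.
Balancing moments: F × 6 = 2152, giving F = 2152 / 6 = 359 N.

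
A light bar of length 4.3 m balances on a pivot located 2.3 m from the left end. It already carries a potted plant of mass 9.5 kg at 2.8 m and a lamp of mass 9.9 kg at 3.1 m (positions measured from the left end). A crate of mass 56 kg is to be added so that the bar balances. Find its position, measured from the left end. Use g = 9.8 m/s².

Sum moments about the pivot (at 2.3 m from the left end) (the support reaction has zero arm there).
Potted plant: 9.5 × 9.8 = 93.1 N down at 2.8 m → arm 0.5 m, τ = 93.1 × 0.5 = 46.55 N·m clockwise.
Lamp: 9.9 × 9.8 = 97.02 N down at 3.1 m → arm 0.8 m, τ = 97.02 × 0.8 = 77.62 N·m clockwise.
Net moment of existing loads = 124.2 N·m clockwise.
The crate weighs 56 × 9.8 = 548.8 N and must supply an equal counterclockwise moment, so its lever arm about the pivot is 124.2 / 548.8 = 0.226 m.
That puts it at 2.3 − 0.226 = 2.07 m from the left end.

x ≈ 2.07 m from the left end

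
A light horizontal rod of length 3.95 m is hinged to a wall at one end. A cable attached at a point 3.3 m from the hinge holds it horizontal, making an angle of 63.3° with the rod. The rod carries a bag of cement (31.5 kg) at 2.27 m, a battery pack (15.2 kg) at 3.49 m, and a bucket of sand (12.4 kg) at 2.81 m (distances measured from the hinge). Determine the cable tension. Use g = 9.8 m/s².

About the hinge:
Bag of cement: 31.5 × 9.8 = 308.7 N down at 2.27 m → arm 2.27 m, τ = 308.7 × 2.27 = 700.7 N·m clockwise.
Battery pack: 15.2 × 9.8 = 149 N down at 3.49 m → arm 3.49 m, τ = 149 × 3.49 = 520 N·m clockwise.
Bucket of sand: 12.4 × 9.8 = 121.5 N down at 2.81 m → arm 2.81 m, τ = 121.5 × 2.81 = 341.4 N·m clockwise.
Total clockwise load moment = 1562 N·m.
The cable tension T acts at 3.3 m; only its component perpendicular to the rod, T sinθ, produces torque. sin 63.3° = 0.8934.
Στ = 0 ⇒ T × 3.3 × 0.8934 = 1562 ⇒ T = 1562 / 2.948 = 530 N.

T ≈ 530 N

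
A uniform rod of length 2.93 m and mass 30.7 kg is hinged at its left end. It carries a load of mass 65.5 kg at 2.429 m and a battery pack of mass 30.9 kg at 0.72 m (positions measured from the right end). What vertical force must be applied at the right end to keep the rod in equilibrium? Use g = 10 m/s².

F ≈ 499 N

Taking torques about the left end:
Beam weight: 30.7 × 10 = 307 N down at 1.465 m → arm 1.465 m, τ = 307 × 1.465 = 449.8 N·m clockwise.
Load: 65.5 × 10 = 655 N down at 2.429 m → arm 0.501 m, τ = 655 × 0.501 = 328.2 N·m clockwise.
Battery pack: 30.9 × 10 = 309 N down at 0.72 m → arm 2.21 m, τ = 309 × 2.21 = 682.9 N·m clockwise.
Net moment of the loads = 1461 N·m clockwise.
The upward force F acts at the right end, arm 2.93 m, giving F × 2.93 counterclockwise.
Balancing moments: F × 2.93 = 1461, giving F = 1461 / 2.93 = 499 N.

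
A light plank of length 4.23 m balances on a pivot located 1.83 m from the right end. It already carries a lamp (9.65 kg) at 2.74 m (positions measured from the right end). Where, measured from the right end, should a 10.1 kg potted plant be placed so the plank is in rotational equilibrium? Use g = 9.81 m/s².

x ≈ 0.961 m from the right end

Taking torques about the pivot (at 1.83 m from the right end):
Lamp: 9.65 × 9.81 = 94.67 N down at 2.74 m → arm 0.91 m, τ = 94.67 × 0.91 = 86.15 N·m counterclockwise.
Net moment of existing loads = 86.15 N·m counterclockwise.
The potted plant weighs 10.1 × 9.81 = 99.08 N and must supply an equal clockwise moment, so its lever arm about the pivot is 86.15 / 99.08 = 0.869 m.
That puts it at 1.83 − 0.869 = 0.961 m from the right end.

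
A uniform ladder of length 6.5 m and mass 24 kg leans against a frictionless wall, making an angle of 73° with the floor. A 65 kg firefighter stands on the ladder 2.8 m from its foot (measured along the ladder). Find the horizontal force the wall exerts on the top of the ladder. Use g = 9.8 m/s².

N_wall ≈ 120 N

Sum moments about the foot of the ladder (the floor normal and friction both act there and drop out).
Ladder weight 24×9.8 = 235.2 N acts at 3.25 m along the ladder; its horizontal arm is 3.25·cos73° = 0.9502 m → τ = 223.5 N·m clockwise.
Firefighter: 65×9.8 = 637 N at 2.8 m → arm 0.8186 m → τ = 521.4 N·m clockwise.
Wall normal N acts horizontally at the top; its moment arm is the height L sinθ = 6.5·sin73° = 6.216 m, counterclockwise.
Balancing moments: N × 6.216 = 744.9, giving N = 120 N.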